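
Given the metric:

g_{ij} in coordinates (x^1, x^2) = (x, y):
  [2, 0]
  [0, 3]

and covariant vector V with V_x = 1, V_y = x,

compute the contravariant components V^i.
Inverse metric (diagonal): g^{xx} = 1/2, g^{yy} = 1/3
V^i = g^{ij} V_j:
V^x = (1/2)(1) + (0)(x) = 1/2
V^y = (0)(1) + (1/3)(x) = x/3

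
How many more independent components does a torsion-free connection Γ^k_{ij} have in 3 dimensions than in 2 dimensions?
Independent components in n dimensions: n × n(n+1)/2 = n^2(n+1)/2.
3D: 3 × 6 = 18
2D: 2 × 3 = 6
Difference = 18 - 6 = 12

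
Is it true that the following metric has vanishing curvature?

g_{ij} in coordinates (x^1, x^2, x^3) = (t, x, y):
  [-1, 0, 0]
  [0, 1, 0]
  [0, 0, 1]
All metric components are constant, so every Christoffel symbol vanishes and R^i_{jkl} = 0.
Yes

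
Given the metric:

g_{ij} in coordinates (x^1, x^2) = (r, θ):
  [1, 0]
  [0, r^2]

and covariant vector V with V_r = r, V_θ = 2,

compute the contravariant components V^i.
Inverse metric (diagonal): g^{rr} = 1, g^{θθ} = 1/r^2
V^i = g^{ij} V_j:
V^r = (1)(r) + (0)(2) = r
V^θ = (0)(r) + (1/r^2)(2) = 2/r^2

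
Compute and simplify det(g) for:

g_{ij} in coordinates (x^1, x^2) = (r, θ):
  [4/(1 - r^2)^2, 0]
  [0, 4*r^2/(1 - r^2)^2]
For a 2×2 metric: det(g) = g_{11}·g_{22} - g_{12}·g_{21}
= (4/(1 - r^2)^2)·(4*r^2/(1 - r^2)^2) - (0)·(0)
= 16*r^2/(1 - r^2)^4 - 0
det(g) = 16*r^2/(1 - r^2)^4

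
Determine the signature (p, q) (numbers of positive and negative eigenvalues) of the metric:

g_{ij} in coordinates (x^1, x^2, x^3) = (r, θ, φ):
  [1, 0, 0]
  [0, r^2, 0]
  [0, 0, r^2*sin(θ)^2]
The metric is diagonal, so its eigenvalues are the diagonal entries: 1, r^2, r^2*sin(θ)^2 (at a generic point, where coordinate-dependent entries are positive).
3 positive, 0 negative.
(3, 0) - Riemannian (positive definite)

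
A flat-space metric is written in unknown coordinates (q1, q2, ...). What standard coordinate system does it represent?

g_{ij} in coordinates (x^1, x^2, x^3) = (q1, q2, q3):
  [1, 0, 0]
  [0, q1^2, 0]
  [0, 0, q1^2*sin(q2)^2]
The line element ds^2 = dq1^2 + q1^2 dq2^2 + q1^2 sin(q2)^2 dq3^2 is dr^2 + r^2 dθ^2 + r^2 sin(θ)^2 dφ^2 with q1 = r, q2 = θ, q3 = φ.
spherical coordinates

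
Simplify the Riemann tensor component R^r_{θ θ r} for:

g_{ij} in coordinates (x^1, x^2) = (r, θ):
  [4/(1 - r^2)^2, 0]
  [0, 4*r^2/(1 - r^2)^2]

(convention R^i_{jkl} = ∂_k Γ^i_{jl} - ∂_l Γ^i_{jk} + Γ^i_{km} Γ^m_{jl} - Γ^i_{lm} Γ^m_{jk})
Non-zero Christoffel symbols (Γ^k_{ij} = Γ^k_{ji}):
Γ^r_{r r} = 2*r/(1 - r^2)
Γ^r_{θ θ} = (r^3 + r)/(r^2 - 1)
Γ^θ_{r θ} = (-r^2 - 1)/(r^3 - r)
R^r_{θ θ r} = ∂_θ Γ^r_{θ r} - ∂_r Γ^r_{θ θ} + Γ^r_{θ m} Γ^m_{θ r} - Γ^r_{r m} Γ^m_{θ θ}
  = (0) - ((r^4 - 4*r^2 - 1)/(r^2 - 1)^2) + (-(r^2 + 1)^2/(r^2 - 1)^2) - (-2*r^2*(r^2 + 1)/(r^2 - 1)^2) = 4*r^2/(r^2 - 1)^2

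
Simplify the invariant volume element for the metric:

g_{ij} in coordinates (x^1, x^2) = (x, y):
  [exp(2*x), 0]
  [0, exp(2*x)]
det(g) = exp(4*x)
√|det(g)| = exp(2*x)
Volume element: dV = exp(2*x) dx dy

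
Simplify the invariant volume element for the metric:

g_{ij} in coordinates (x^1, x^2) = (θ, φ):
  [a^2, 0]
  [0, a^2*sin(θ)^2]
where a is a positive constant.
det(g) = a^4*sin(θ)^2
√|det(g)| = a^2*sin(θ) (taking 0 < θ < π so that |sin(θ)| = sin(θ))
Volume element: dV = a^2*sin(θ) dθ dφ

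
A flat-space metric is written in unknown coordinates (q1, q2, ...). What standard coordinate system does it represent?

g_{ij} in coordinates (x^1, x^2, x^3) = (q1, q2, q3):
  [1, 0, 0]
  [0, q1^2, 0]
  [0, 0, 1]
The line element ds^2 = dq1^2 + q1^2 dq2^2 + dq3^2 is dr^2 + r^2 dθ^2 + dz^2 with q1 = r, q2 = θ, q3 = z.
cylindrical coordinates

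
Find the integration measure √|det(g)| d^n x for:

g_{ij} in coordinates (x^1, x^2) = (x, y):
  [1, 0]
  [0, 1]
det(g) = 1
√|det(g)| = 1
Volume element: dV = 1 dx dy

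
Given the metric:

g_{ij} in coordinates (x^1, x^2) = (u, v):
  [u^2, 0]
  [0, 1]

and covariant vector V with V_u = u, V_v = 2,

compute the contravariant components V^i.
Inverse metric (diagonal): g^{uu} = 1/u^2, g^{vv} = 1
V^i = g^{ij} V_j:
V^u = (1/u^2)(u) + (0)(2) = 1/u
V^v = (0)(u) + (1)(2) = 2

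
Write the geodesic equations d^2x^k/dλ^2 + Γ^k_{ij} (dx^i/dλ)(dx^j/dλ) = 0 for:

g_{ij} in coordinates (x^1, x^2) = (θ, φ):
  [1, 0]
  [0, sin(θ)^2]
Geodesic equation: d^2x^k/dλ^2 + Γ^k_{ij} (dx^i/dλ)(dx^j/dλ) = 0.
Non-zero Christoffel symbols:
Γ^θ_{φ φ} = -sin(2*θ)/2
Γ^φ_{θ φ} = 1/tan(θ)
Substituting (the symmetric pair Γ^k_{ij}, Γ^k_{ji} combines into a factor 2):
d^2θ/dλ^2 - (sin(2*θ)/2) (dφ/dλ)^2 = 0
d^2φ/dλ^2 + (2/tan(θ)) (dθ/dλ)(dφ/dλ) = 0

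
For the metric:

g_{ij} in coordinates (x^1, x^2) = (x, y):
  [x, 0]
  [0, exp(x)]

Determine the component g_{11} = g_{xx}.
With x^1 = x, x^2 = y, g_{11} = g_{xx} is the row-1, column-1 entry of the matrix.
g_{11} = x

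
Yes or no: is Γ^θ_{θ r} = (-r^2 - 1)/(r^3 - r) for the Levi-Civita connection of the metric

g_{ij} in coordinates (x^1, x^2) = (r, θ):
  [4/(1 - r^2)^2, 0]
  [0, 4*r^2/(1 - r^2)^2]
Γ^θ_{θ r} = (1/2) g^{θθ} (∂_θ g_{θr} + ∂_r g_{θθ} - ∂_θ g_{θr}) = (1/2)((1 - r^2)^2/(4*r^2))((0) + (-8*(r^3 + r)/(r^2 - 1)^3) - (0)) = (-r^2 - 1)/(r^3 - r)
This equals the proposed value (-r^2 - 1)/(r^3 - r).
Yes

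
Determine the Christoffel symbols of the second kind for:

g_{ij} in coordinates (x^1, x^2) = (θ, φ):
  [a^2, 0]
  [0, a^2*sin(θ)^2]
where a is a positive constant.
Using Γ^k_{ij} = (1/2) g^{km} (∂_i g_{mj} + ∂_j g_{mi} - ∂_m g_{ij}); the metric is diagonal, so only the m = k term contributes.
Non-zero symbols (using the symmetry Γ^k_{ij} = Γ^k_{ji}):
Γ^θ_{φ φ} = (1/2) g^{θθ} (∂_φ g_{θφ} + ∂_φ g_{θφ} - ∂_θ g_{φφ}) = (1/2)(1/a^2)((0) + (0) - (a^2*sin(2*θ))) = -sin(2*θ)/2
Γ^φ_{θ φ} = (1/2) g^{φφ} (∂_θ g_{φφ} + ∂_φ g_{φθ} - ∂_φ g_{θφ}) = (1/2)(1/(a^2*sin(θ)^2))((a^2*sin(2*θ)) + (0) - (0)) = 1/tan(θ)
All other Christoffel symbols are zero.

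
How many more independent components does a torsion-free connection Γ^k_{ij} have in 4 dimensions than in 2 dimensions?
Independent components in n dimensions: n × n(n+1)/2 = n^2(n+1)/2.
4D: 4 × 10 = 40
2D: 2 × 3 = 6
Difference = 40 - 6 = 34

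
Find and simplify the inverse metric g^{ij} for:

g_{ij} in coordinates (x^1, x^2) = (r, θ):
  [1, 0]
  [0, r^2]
The metric is diagonal, so g^{ij} is diagonal with entries 1/g_{ii}: diag(1, 1/(r^2)).
g^{ij}:
  [1, 0]
  [0, 1/r^2]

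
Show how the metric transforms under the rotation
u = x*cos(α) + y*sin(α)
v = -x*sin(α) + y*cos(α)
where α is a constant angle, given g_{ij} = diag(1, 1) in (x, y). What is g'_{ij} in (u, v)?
Invert the transformation: x = u*cos(α) - v*sin(α), y = u*sin(α) + v*cos(α)
g'_{ij} = (∂x^k/∂x'^i)(∂x^l/∂x'^j) g_{kl}; with g_{kl} = δ_{kl} this is Σ_k (∂x^k/∂x'^i)(∂x^k/∂x'^j).
Jacobian: ∂x/∂u = cos(α), ∂x/∂v = -sin(α), ∂y/∂u = sin(α), ∂y/∂v = cos(α)
g'_{uu} = (cos(α))(cos(α)) + (sin(α))(sin(α)) = 1
g'_{uv} = (cos(α))(-sin(α)) + (sin(α))(cos(α)) = 0
g'_{vv} = (-sin(α))(-sin(α)) + (cos(α))(cos(α)) = 1
g'_{ij} = diag(1, 1)
The Euclidean metric is invariant under rotations.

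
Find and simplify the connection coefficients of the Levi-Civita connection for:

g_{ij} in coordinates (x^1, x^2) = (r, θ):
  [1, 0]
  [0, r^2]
Using Γ^k_{ij} = (1/2) g^{km} (∂_i g_{mj} + ∂_j g_{mi} - ∂_m g_{ij}); the metric is diagonal, so only the m = k term contributes.
Non-zero symbols (using the symmetry Γ^k_{ij} = Γ^k_{ji}):
Γ^r_{θ θ} = (1/2) g^{rr} (∂_θ g_{rθ} + ∂_θ g_{rθ} - ∂_r g_{θθ}) = (1/2)(1)((0) + (0) - (2*r)) = -r
Γ^θ_{r θ} = (1/2) g^{θθ} (∂_r g_{θθ} + ∂_θ g_{θr} - ∂_θ g_{rθ}) = (1/2)(1/r^2)((2*r) + (0) - (0)) = 1/r
All other Christoffel symbols are zero.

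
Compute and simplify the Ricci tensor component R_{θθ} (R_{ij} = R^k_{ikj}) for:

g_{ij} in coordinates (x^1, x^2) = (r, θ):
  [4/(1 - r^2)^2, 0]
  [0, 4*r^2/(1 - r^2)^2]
Non-zero Christoffel symbols (Γ^k_{ij} = Γ^k_{ji}):
Γ^r_{r r} = 2*r/(1 - r^2)
Γ^r_{θ θ} = (r^3 + r)/(r^2 - 1)
Γ^θ_{r θ} = (-r^2 - 1)/(r^3 - r)
R^r_{θ r θ} = ∂_r Γ^r_{θ θ} - ∂_θ Γ^r_{θ r} + Γ^r_{r m} Γ^m_{θ θ} - Γ^r_{θ m} Γ^m_{θ r}
  = ((r^4 - 4*r^2 - 1)/(r^2 - 1)^2) - (0) + (-2*r^2*(r^2 + 1)/(r^2 - 1)^2) - (-(r^2 + 1)^2/(r^2 - 1)^2) = -4*r^2/(r^2 - 1)^2
R^θ_{θ θ θ} = 0 (a repeated index in an antisymmetric pair)
R_{θθ} = R^r_{θ r θ} + R^θ_{θ θ θ} = (-4*r^2/(r^2 - 1)^2) + (0) = -4*r^2/(r^2 - 1)^2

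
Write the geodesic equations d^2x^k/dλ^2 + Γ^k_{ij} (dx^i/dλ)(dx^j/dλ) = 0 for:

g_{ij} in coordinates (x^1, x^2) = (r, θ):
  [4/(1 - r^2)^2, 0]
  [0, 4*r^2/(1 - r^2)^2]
Geodesic equation: d^2x^k/dλ^2 + Γ^k_{ij} (dx^i/dλ)(dx^j/dλ) = 0.
Non-zero Christoffel symbols:
Γ^r_{r r} = 2*r/(1 - r^2)
Γ^r_{θ θ} = (r^3 + r)/(r^2 - 1)
Γ^θ_{r θ} = (-r^2 - 1)/(r^3 - r)
Substituting (the symmetric pair Γ^k_{ij}, Γ^k_{ji} combines into a factor 2):
d^2r/dλ^2 + (2*r/(1 - r^2)) (dr/dλ)^2 + ((r^3 + r)/(r^2 - 1)) (dθ/dλ)^2 = 0
d^2θ/dλ^2 + ((-2*r^2 - 2)/(r^3 - r)) (dr/dλ)(dθ/dλ) = 0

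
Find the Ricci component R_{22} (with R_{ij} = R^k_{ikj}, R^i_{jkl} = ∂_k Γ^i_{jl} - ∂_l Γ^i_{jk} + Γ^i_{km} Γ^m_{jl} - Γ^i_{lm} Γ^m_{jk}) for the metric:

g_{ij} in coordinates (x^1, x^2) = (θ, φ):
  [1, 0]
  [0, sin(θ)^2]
Non-zero Christoffel symbols (Γ^k_{ij} = Γ^k_{ji}):
Γ^θ_{φ φ} = -sin(2*θ)/2
Γ^φ_{θ φ} = 1/tan(θ)
R^θ_{φ θ φ} = ∂_θ Γ^θ_{φ φ} - ∂_φ Γ^θ_{φ θ} + Γ^θ_{θ m} Γ^m_{φ φ} - Γ^θ_{φ m} Γ^m_{φ θ}
  = (-cos(2*θ)) - (0) + (0) - (-cos(θ)^2) = sin(θ)^2
R^φ_{φ φ φ} = 0 (a repeated index in an antisymmetric pair)
R_{φφ} = R^θ_{φ θ φ} + R^φ_{φ φ φ} = (sin(θ)^2) + (0) = sin(θ)^2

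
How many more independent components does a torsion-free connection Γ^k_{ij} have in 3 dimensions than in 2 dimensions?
Independent components in n dimensions: n × n(n+1)/2 = n^2(n+1)/2.
3D: 3 × 6 = 18
2D: 2 × 3 = 6
Difference = 18 - 6 = 12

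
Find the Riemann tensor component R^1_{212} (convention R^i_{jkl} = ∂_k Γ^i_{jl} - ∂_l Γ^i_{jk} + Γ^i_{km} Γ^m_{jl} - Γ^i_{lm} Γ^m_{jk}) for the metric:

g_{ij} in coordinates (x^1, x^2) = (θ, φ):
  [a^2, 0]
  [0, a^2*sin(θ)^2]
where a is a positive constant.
Non-zero Christoffel symbols (Γ^k_{ij} = Γ^k_{ji}):
Γ^θ_{φ φ} = -sin(2*θ)/2
Γ^φ_{θ φ} = 1/tan(θ)
R^θ_{φ θ φ} = ∂_θ Γ^θ_{φ φ} - ∂_φ Γ^θ_{φ θ} + Γ^θ_{θ m} Γ^m_{φ φ} - Γ^θ_{φ m} Γ^m_{φ θ}
  = (-cos(2*θ)) - (0) + (0) - (-cos(θ)^2) = sin(θ)^2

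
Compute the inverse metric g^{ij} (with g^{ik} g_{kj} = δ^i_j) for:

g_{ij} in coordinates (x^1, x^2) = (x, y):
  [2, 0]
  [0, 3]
The metric is diagonal, so g^{ij} is diagonal with entries 1/g_{ii}: diag(1/2, 1/3).
g^{ij}:
  [1/2, 0]
  [0, 1/3]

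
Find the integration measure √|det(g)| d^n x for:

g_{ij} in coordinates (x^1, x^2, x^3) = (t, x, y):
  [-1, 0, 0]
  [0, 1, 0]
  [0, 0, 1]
det(g) = -1
√|det(g)| = 1
Volume element: dV = 1 dt dx dy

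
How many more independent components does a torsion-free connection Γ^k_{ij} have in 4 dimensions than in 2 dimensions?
Independent components in n dimensions: n × n(n+1)/2 = n^2(n+1)/2.
4D: 4 × 10 = 40
2D: 2 × 3 = 6
Difference = 40 - 6 = 34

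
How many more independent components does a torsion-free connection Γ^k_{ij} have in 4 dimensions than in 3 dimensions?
Independent components in n dimensions: n × n(n+1)/2 = n^2(n+1)/2.
4D: 4 × 10 = 40
3D: 3 × 6 = 18
Difference = 40 - 18 = 22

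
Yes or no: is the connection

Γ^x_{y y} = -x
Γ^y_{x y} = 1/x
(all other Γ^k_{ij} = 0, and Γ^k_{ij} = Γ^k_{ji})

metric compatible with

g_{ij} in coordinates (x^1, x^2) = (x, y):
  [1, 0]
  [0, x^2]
Using ∇_k g_{ij} = ∂_k g_{ij} - Γ^m_{ki} g_{mj} - Γ^m_{kj} g_{im}:
e.g. ∇_x g_{yy} = (2*x) - (x) - (x) = 0
Every component ∇_k g_{ij} vanishes: the connection is metric compatible.
Yes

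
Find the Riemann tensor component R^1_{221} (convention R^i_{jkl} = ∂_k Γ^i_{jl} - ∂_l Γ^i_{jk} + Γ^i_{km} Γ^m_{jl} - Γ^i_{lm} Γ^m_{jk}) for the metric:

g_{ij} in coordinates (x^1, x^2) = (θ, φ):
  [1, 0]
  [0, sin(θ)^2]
Non-zero Christoffel symbols (Γ^k_{ij} = Γ^k_{ji}):
Γ^θ_{φ φ} = -sin(2*θ)/2
Γ^φ_{θ φ} = 1/tan(θ)
R^θ_{φ φ θ} = ∂_φ Γ^θ_{φ θ} - ∂_θ Γ^θ_{φ φ} + Γ^θ_{φ m} Γ^m_{φ θ} - Γ^θ_{θ m} Γ^m_{φ φ}
  = (0) - (-cos(2*θ)) + (-cos(θ)^2) - (0) = -sin(θ)^2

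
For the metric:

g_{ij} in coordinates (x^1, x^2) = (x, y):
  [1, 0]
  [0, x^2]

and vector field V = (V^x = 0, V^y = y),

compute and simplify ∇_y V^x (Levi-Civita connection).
Non-zero Christoffel symbols:
Γ^x_{y y} = -x
Γ^y_{x y} = 1/x
∇_y V^x = ∂_y V^x + Γ^x_{y j} V^j
  = (0) + (0)(0) + (-x)(y)
  = -x*y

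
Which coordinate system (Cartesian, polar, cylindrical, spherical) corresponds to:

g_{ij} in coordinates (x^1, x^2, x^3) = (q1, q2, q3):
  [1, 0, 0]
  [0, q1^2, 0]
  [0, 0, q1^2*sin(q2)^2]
The line element ds^2 = dq1^2 + q1^2 dq2^2 + q1^2 sin(q2)^2 dq3^2 is dr^2 + r^2 dθ^2 + r^2 sin(θ)^2 dφ^2 with q1 = r, q2 = θ, q3 = φ.
spherical coordinates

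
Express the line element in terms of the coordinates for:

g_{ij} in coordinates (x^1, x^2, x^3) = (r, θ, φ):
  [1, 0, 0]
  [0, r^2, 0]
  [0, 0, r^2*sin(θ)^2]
ds^2 = g_{ij} dx^i dx^j; only the non-zero components contribute.
ds^2 = dr^2 + r^2 dθ^2 + r^2*sin(θ)^2 dφ^2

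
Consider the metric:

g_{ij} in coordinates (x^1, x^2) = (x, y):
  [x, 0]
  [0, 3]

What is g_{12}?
With x^1 = x, x^2 = y, g_{12} = g_{xy} is the row-1, column-2 entry of the matrix.
g_{12} = 0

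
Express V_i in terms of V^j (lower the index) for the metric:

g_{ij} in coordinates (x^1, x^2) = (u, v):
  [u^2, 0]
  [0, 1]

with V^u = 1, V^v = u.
V_i = g_{ij} V^j:
V_u = (u^2)(1) + (0)(u) = u^2
V_v = (0)(1) + (1)(u) = u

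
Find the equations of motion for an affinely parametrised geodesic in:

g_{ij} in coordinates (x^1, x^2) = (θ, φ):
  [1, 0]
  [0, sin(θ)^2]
Geodesic equation: d^2x^k/dλ^2 + Γ^k_{ij} (dx^i/dλ)(dx^j/dλ) = 0.
Non-zero Christoffel symbols:
Γ^θ_{φ φ} = -sin(2*θ)/2
Γ^φ_{θ φ} = 1/tan(θ)
Substituting (the symmetric pair Γ^k_{ij}, Γ^k_{ji} combines into a factor 2):
d^2θ/dλ^2 - (sin(2*θ)/2) (dφ/dλ)^2 = 0
d^2φ/dλ^2 + (2/tan(θ)) (dθ/dλ)(dφ/dλ) = 0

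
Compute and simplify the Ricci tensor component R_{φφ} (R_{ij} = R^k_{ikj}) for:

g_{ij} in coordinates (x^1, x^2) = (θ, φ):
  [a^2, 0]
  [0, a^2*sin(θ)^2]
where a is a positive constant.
Non-zero Christoffel symbols (Γ^k_{ij} = Γ^k_{ji}):
Γ^θ_{φ φ} = -sin(2*θ)/2
Γ^φ_{θ φ} = 1/tan(θ)
R^θ_{φ θ φ} = ∂_θ Γ^θ_{φ φ} - ∂_φ Γ^θ_{φ θ} + Γ^θ_{θ m} Γ^m_{φ φ} - Γ^θ_{φ m} Γ^m_{φ θ}
  = (-cos(2*θ)) - (0) + (0) - (-cos(θ)^2) = sin(θ)^2
R^φ_{φ φ φ} = 0 (a repeated index in an antisymmetric pair)
R_{φφ} = R^θ_{φ θ φ} + R^φ_{φ φ φ} = (sin(θ)^2) + (0) = sin(θ)^2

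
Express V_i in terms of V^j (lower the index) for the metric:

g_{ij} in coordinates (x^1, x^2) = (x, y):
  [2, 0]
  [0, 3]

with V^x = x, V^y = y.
V_i = g_{ij} V^j:
V_x = (2)(x) + (0)(y) = 2*x
V_y = (0)(x) + (3)(y) = 3*y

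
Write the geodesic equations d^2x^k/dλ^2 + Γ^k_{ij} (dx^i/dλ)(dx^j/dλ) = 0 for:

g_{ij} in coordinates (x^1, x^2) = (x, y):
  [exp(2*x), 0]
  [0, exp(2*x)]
Geodesic equation: d^2x^k/dλ^2 + Γ^k_{ij} (dx^i/dλ)(dx^j/dλ) = 0.
Non-zero Christoffel symbols:
Γ^x_{x x} = 1
Γ^x_{y y} = -1
Γ^y_{x y} = 1
Substituting (the symmetric pair Γ^k_{ij}, Γ^k_{ji} combines into a factor 2):
d^2x/dλ^2 + (dx/dλ)^2 - (dy/dλ)^2 = 0
d^2y/dλ^2 + 2 (dx/dλ)(dy/dλ) = 0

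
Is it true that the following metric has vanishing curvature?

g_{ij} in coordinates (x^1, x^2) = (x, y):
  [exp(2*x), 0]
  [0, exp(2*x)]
Non-zero Christoffel symbols:
Γ^x_{x x} = 1
Γ^x_{y y} = -1
Γ^y_{x y} = 1
Ricci tensor: R_{xx} = 0, R_{xy} = 0, R_{yy} = 0
All R_{ij} vanish; in 2 dimensions the Riemann tensor is fully determined by the Ricci tensor, so R^i_{jkl} = 0: the metric is flat (curvilinear coordinates on flat space).
Yes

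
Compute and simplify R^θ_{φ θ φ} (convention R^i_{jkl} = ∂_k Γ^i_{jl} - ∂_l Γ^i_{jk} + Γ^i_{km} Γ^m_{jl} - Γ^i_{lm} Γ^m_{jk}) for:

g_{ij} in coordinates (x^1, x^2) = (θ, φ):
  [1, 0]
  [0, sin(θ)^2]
Non-zero Christoffel symbols (Γ^k_{ij} = Γ^k_{ji}):
Γ^θ_{φ φ} = -sin(2*θ)/2
Γ^φ_{θ φ} = 1/tan(θ)
R^θ_{φ θ φ} = ∂_θ Γ^θ_{φ φ} - ∂_φ Γ^θ_{φ θ} + Γ^θ_{θ m} Γ^m_{φ φ} - Γ^θ_{φ m} Γ^m_{φ θ}
  = (-cos(2*θ)) - (0) + (0) - (-cos(θ)^2) = sin(θ)^2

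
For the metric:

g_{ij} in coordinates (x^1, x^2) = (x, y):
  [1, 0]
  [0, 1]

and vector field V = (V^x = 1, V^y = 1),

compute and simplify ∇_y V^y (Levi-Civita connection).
All Christoffel symbols are zero.
∇_y V^y = ∂_y V^y + Γ^y_{y j} V^j
  = (0) + (0)(1) + (0)(1)
  = 0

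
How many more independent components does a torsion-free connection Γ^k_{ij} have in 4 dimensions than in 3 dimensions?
Independent components in n dimensions: n × n(n+1)/2 = n^2(n+1)/2.
4D: 4 × 10 = 40
3D: 3 × 6 = 18
Difference = 40 - 18 = 22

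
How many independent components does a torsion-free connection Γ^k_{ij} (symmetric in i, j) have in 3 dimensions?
Γ^k_{ij} has n choices for the upper index and n(n+1)/2 independent symmetric lower index pairs.
Total = 3 × 3×4/2 = 3 × 6 = 18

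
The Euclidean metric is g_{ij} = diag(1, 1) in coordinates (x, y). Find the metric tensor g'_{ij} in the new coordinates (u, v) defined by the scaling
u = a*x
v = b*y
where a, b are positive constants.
Invert the transformation: x = u/a, y = v/b
g'_{ij} = (∂x^k/∂x'^i)(∂x^l/∂x'^j) g_{kl}; with g_{kl} = δ_{kl} this is Σ_k (∂x^k/∂x'^i)(∂x^k/∂x'^j).
Jacobian: ∂x/∂u = 1/a, ∂x/∂v = 0, ∂y/∂u = 0, ∂y/∂v = 1/b
g'_{uu} = (1/a)(1/a) + (0)(0) = 1/a^2
g'_{uv} = (1/a)(0) + (0)(1/b) = 0
g'_{vv} = (0)(0) + (1/b)(1/b) = 1/b^2
g'_{ij} = diag(1/a^2, 1/b^2)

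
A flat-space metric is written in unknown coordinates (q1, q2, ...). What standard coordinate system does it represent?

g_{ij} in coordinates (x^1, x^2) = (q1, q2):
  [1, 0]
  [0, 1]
All components are constant and the metric is the identity, i.e. orthonormal rectilinear coordinates.
Cartesian (2D) coordinates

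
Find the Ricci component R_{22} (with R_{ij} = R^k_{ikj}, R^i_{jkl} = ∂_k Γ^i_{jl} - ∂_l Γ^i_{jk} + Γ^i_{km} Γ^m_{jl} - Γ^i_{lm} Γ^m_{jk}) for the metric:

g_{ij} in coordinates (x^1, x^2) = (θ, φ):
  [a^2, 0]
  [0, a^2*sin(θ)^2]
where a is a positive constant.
Non-zero Christoffel symbols (Γ^k_{ij} = Γ^k_{ji}):
Γ^θ_{φ φ} = -sin(2*θ)/2
Γ^φ_{θ φ} = 1/tan(θ)
R^θ_{φ θ φ} = ∂_θ Γ^θ_{φ φ} - ∂_φ Γ^θ_{φ θ} + Γ^θ_{θ m} Γ^m_{φ φ} - Γ^θ_{φ m} Γ^m_{φ θ}
  = (-cos(2*θ)) - (0) + (0) - (-cos(θ)^2) = sin(θ)^2
R^φ_{φ φ φ} = 0 (a repeated index in an antisymmetric pair)
R_{φφ} = R^θ_{φ θ φ} + R^φ_{φ φ φ} = (sin(θ)^2) + (0) = sin(θ)^2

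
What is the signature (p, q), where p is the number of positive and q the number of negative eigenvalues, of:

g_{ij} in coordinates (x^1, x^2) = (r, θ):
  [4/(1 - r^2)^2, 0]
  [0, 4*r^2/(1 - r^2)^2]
The metric is diagonal, so its eigenvalues are the diagonal entries: 4/(1 - r^2)^2, 4*r^2/(1 - r^2)^2 (at a generic point, where coordinate-dependent entries are positive).
2 positive, 0 negative.
(2, 0) - Riemannian (positive definite)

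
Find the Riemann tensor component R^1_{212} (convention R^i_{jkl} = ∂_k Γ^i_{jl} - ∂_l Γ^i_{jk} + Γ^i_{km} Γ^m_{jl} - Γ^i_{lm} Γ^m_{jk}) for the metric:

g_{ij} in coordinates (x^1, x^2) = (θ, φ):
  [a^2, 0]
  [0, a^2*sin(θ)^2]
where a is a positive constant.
Non-zero Christoffel symbols (Γ^k_{ij} = Γ^k_{ji}):
Γ^θ_{φ φ} = -sin(2*θ)/2
Γ^φ_{θ φ} = 1/tan(θ)
R^θ_{φ θ φ} = ∂_θ Γ^θ_{φ φ} - ∂_φ Γ^θ_{φ θ} + Γ^θ_{θ m} Γ^m_{φ φ} - Γ^θ_{φ m} Γ^m_{φ θ}
  = (-cos(2*θ)) - (0) + (0) - (-cos(θ)^2) = sin(θ)^2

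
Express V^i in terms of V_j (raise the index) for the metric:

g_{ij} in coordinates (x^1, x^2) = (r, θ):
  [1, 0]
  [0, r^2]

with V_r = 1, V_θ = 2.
Inverse metric (diagonal): g^{rr} = 1, g^{θθ} = 1/r^2
V^i = g^{ij} V_j:
V^r = (1)(1) + (0)(2) = 1
V^θ = (0)(1) + (1/r^2)(2) = 2/r^2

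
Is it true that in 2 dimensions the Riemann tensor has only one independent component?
The number of independent components is n^2(n^2-1)/12 = 4·3/12 = 1 for n = 2 (e.g. R_{1212}).
Yes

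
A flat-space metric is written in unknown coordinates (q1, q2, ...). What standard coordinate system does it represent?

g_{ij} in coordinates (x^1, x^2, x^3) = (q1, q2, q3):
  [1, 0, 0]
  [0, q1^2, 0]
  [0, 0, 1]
The line element ds^2 = dq1^2 + q1^2 dq2^2 + dq3^2 is dr^2 + r^2 dθ^2 + dz^2 with q1 = r, q2 = θ, q3 = z.
cylindrical coordinates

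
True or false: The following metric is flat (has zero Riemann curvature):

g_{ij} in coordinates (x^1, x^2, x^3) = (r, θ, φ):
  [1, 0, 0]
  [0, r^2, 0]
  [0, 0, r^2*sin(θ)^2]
Non-zero Christoffel symbols:
Γ^r_{θ θ} = -r
Γ^r_{φ φ} = -r*sin(θ)^2
Γ^θ_{r θ} = 1/r
Γ^θ_{φ φ} = -sin(2*θ)/2
Γ^φ_{r φ} = 1/r
Γ^φ_{θ φ} = 1/tan(θ)
Ricci tensor: R_{rr} = 0, R_{rθ} = 0, R_{rφ} = 0, R_{θθ} = 0, R_{θφ} = 0, R_{φφ} = 0
All R_{ij} vanish; in 3 dimensions the Riemann tensor is fully determined by the Ricci tensor, so R^i_{jkl} = 0: the metric is flat (curvilinear coordinates on flat space).
True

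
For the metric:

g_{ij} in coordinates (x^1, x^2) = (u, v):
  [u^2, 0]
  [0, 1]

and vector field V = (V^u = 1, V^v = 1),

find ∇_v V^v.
Non-zero Christoffel symbols:
Γ^u_{u u} = 1/u
∇_v V^v = ∂_v V^v + Γ^v_{v j} V^j
  = (0) + (0)(1) + (0)(1)
  = 0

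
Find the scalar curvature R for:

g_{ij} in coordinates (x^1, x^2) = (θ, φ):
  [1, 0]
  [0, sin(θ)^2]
Non-zero Christoffel symbols (Γ^k_{ij} = Γ^k_{ji}):
Γ^θ_{φ φ} = -sin(2*θ)/2
Γ^φ_{θ φ} = 1/tan(θ)
Ricci tensor (R_{ij} = R^k_{ikj}): R_{θθ} = 1, R_{θφ} = 0, R_{φφ} = sin(θ)^2
Inverse metric: g^{θθ} = 1, g^{φφ} = 1/sin(θ)^2
R = g^{ij} R_{ij} = (1)(1) + (1/sin(θ)^2)(sin(θ)^2) = 2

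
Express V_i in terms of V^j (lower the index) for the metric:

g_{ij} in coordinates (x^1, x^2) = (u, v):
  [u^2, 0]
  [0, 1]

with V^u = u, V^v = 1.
V_i = g_{ij} V^j:
V_u = (u^2)(u) + (0)(1) = u^3
V_v = (0)(u) + (1)(1) = 1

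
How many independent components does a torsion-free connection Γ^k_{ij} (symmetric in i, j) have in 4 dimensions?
Γ^k_{ij} has n choices for the upper index and n(n+1)/2 independent symmetric lower index pairs.
Total = 4 × 4×5/2 = 4 × 10 = 40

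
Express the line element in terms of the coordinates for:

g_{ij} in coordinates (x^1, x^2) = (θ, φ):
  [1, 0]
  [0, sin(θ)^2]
ds^2 = g_{ij} dx^i dx^j; only the non-zero components contribute.
ds^2 = dθ^2 + sin(θ)^2 dφ^2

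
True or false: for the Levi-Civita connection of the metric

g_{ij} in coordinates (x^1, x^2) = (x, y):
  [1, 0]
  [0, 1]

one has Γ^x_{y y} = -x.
Γ^x_{y y} = (1/2) g^{xx} (∂_y g_{xy} + ∂_y g_{xy} - ∂_x g_{yy}) = (1/2)(1)((0) + (0) - (0)) = 0
This differs from the proposed value -x.
False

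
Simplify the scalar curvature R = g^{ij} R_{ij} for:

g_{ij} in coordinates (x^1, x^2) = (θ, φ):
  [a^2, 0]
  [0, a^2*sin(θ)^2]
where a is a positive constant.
Non-zero Christoffel symbols (Γ^k_{ij} = Γ^k_{ji}):
Γ^θ_{φ φ} = -sin(2*θ)/2
Γ^φ_{θ φ} = 1/tan(θ)
Ricci tensor (R_{ij} = R^k_{ikj}): R_{θθ} = 1, R_{θφ} = 0, R_{φφ} = sin(θ)^2
Inverse metric: g^{θθ} = 1/a^2, g^{φφ} = 1/(a^2*sin(θ)^2)
R = g^{ij} R_{ij} = (1/a^2)(1) + (1/(a^2*sin(θ)^2))(sin(θ)^2) = 2/a^2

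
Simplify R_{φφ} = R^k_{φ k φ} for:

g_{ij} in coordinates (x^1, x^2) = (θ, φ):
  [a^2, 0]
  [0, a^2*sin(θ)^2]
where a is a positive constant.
Non-zero Christoffel symbols (Γ^k_{ij} = Γ^k_{ji}):
Γ^θ_{φ φ} = -sin(2*θ)/2
Γ^φ_{θ φ} = 1/tan(θ)
R^θ_{φ θ φ} = ∂_θ Γ^θ_{φ φ} - ∂_φ Γ^θ_{φ θ} + Γ^θ_{θ m} Γ^m_{φ φ} - Γ^θ_{φ m} Γ^m_{φ θ}
  = (-cos(2*θ)) - (0) + (0) - (-cos(θ)^2) = sin(θ)^2
R^φ_{φ φ φ} = 0 (a repeated index in an antisymmetric pair)
R_{φφ} = R^θ_{φ θ φ} + R^φ_{φ φ φ} = (sin(θ)^2) + (0) = sin(θ)^2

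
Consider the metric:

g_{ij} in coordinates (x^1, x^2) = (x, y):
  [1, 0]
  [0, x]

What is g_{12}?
With x^1 = x, x^2 = y, g_{12} = g_{xy} is the row-1, column-2 entry of the matrix.
g_{12} = 0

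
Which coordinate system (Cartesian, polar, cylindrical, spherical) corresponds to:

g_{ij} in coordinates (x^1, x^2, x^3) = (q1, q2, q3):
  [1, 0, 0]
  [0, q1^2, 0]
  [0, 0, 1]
The line element ds^2 = dq1^2 + q1^2 dq2^2 + dq3^2 is dr^2 + r^2 dθ^2 + dz^2 with q1 = r, q2 = θ, q3 = z.
cylindrical coordinates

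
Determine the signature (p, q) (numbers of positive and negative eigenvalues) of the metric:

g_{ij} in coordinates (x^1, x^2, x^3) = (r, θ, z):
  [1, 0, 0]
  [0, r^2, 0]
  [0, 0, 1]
The metric is diagonal, so its eigenvalues are the diagonal entries: 1, r^2, 1 (at a generic point, where coordinate-dependent entries are positive).
3 positive, 0 negative.
(3, 0) - Riemannian (positive definite)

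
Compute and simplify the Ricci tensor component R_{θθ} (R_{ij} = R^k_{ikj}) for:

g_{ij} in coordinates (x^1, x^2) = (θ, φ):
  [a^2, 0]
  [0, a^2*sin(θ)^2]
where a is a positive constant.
Non-zero Christoffel symbols (Γ^k_{ij} = Γ^k_{ji}):
Γ^θ_{φ φ} = -sin(2*θ)/2
Γ^φ_{θ φ} = 1/tan(θ)
R^θ_{θ θ θ} = 0 (a repeated index in an antisymmetric pair)
R^φ_{θ φ θ} = ∂_φ Γ^φ_{θ θ} - ∂_θ Γ^φ_{θ φ} + Γ^φ_{φ m} Γ^m_{θ θ} - Γ^φ_{θ m} Γ^m_{θ φ}
  = (0) - (-1/sin(θ)^2) + (0) - (1/tan(θ)^2) = 1
R_{θθ} = R^θ_{θ θ θ} + R^φ_{θ φ θ} = (0) + (1) = 1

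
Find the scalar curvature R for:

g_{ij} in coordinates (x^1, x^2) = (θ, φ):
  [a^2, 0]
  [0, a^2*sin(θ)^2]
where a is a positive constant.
Non-zero Christoffel symbols (Γ^k_{ij} = Γ^k_{ji}):
Γ^θ_{φ φ} = -sin(2*θ)/2
Γ^φ_{θ φ} = 1/tan(θ)
Ricci tensor (R_{ij} = R^k_{ikj}): R_{θθ} = 1, R_{θφ} = 0, R_{φφ} = sin(θ)^2
Inverse metric: g^{θθ} = 1/a^2, g^{φφ} = 1/(a^2*sin(θ)^2)
R = g^{ij} R_{ij} = (1/a^2)(1) + (1/(a^2*sin(θ)^2))(sin(θ)^2) = 2/a^2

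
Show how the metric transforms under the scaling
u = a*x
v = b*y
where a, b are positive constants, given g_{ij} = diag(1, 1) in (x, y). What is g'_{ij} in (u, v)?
Invert the transformation: x = u/a, y = v/b
g'_{ij} = (∂x^k/∂x'^i)(∂x^l/∂x'^j) g_{kl}; with g_{kl} = δ_{kl} this is Σ_k (∂x^k/∂x'^i)(∂x^k/∂x'^j).
Jacobian: ∂x/∂u = 1/a, ∂x/∂v = 0, ∂y/∂u = 0, ∂y/∂v = 1/b
g'_{uu} = (1/a)(1/a) + (0)(0) = 1/a^2
g'_{uv} = (1/a)(0) + (0)(1/b) = 0
g'_{vv} = (0)(0) + (1/b)(1/b) = 1/b^2
g'_{ij} = diag(1/a^2, 1/b^2)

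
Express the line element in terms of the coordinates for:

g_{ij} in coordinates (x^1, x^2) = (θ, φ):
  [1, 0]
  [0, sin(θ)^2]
ds^2 = g_{ij} dx^i dx^j; only the non-zero components contribute.
ds^2 = dθ^2 + sin(θ)^2 dφ^2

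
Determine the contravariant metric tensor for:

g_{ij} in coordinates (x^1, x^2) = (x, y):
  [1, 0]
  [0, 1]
The metric is diagonal, so g^{ij} is diagonal with entries 1/g_{ii}: diag(1, 1).
g^{ij}:
  [1, 0]
  [0, 1]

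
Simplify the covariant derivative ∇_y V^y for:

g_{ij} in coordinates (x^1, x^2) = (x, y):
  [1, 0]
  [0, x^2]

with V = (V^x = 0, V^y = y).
Non-zero Christoffel symbols:
Γ^x_{y y} = -x
Γ^y_{x y} = 1/x
∇_y V^y = ∂_y V^y + Γ^y_{y j} V^j
  = (1) + (1/x)(0) + (0)(y)
  = 1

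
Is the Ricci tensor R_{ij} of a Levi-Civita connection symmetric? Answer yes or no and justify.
R_{ij} = R^k_{ikj}; the pair symmetry R_{kilj} = R_{ljki} gives R_{ij} = R_{ji}.
Yes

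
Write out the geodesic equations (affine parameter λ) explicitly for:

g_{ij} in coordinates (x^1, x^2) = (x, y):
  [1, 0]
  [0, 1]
Geodesic equation: d^2x^k/dλ^2 + Γ^k_{ij} (dx^i/dλ)(dx^j/dλ) = 0.
All Christoffel symbols vanish, so the geodesics are straight lines:
d^2x/dλ^2 = 0
d^2y/dλ^2 = 0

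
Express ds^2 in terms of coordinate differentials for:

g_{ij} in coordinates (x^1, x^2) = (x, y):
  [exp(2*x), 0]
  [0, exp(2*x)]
ds^2 = g_{ij} dx^i dx^j; only the non-zero components contribute.
ds^2 = exp(2*x) dx^2 + exp(2*x) dy^2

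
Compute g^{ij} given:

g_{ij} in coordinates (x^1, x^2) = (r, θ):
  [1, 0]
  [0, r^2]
The metric is diagonal, so g^{ij} is diagonal with entries 1/g_{ii}: diag(1, 1/(r^2)).
g^{ij}:
  [1, 0]
  [0, 1/r^2]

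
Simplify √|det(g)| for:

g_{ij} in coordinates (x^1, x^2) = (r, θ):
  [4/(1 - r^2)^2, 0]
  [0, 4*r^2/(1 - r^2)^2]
det(g) = 16*r^2/(1 - r^2)^4
√|det(g)| = 4*r/(r^2 - 1)^2
Volume element: dV = 4*r/(r^2 - 1)^2 dr dθ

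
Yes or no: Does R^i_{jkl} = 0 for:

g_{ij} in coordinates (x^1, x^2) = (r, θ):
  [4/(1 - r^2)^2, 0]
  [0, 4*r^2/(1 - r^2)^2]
Non-zero Christoffel symbols:
Γ^r_{r r} = 2*r/(1 - r^2)
Γ^r_{θ θ} = (r^3 + r)/(r^2 - 1)
Γ^θ_{r θ} = (-r^2 - 1)/(r^3 - r)
Ricci tensor: R_{rr} = -4/(r^2 - 1)^2, R_{rθ} = 0, R_{θθ} = -4*r^2/(r^2 - 1)^2
The Ricci tensor is non-zero, so the Riemann tensor is non-zero: not flat.
No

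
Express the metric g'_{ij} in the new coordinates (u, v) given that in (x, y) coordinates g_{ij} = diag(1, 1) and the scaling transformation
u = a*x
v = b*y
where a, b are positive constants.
Invert the transformation: x = u/a, y = v/b
g'_{ij} = (∂x^k/∂x'^i)(∂x^l/∂x'^j) g_{kl}; with g_{kl} = δ_{kl} this is Σ_k (∂x^k/∂x'^i)(∂x^k/∂x'^j).
Jacobian: ∂x/∂u = 1/a, ∂x/∂v = 0, ∂y/∂u = 0, ∂y/∂v = 1/b
g'_{uu} = (1/a)(1/a) + (0)(0) = 1/a^2
g'_{uv} = (1/a)(0) + (0)(1/b) = 0
g'_{vv} = (0)(0) + (1/b)(1/b) = 1/b^2
g'_{ij} = diag(1/a^2, 1/b^2)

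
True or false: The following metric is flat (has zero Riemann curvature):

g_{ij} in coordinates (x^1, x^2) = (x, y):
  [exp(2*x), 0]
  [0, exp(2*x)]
Non-zero Christoffel symbols:
Γ^x_{x x} = 1
Γ^x_{y y} = -1
Γ^y_{x y} = 1
Ricci tensor: R_{xx} = 0, R_{xy} = 0, R_{yy} = 0
All R_{ij} vanish; in 2 dimensions the Riemann tensor is fully determined by the Ricci tensor, so R^i_{jkl} = 0: the metric is flat (curvilinear coordinates on flat space).
True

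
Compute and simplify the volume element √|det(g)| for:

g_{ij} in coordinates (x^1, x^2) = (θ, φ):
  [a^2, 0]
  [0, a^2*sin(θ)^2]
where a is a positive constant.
det(g) = a^4*sin(θ)^2
√|det(g)| = a^2*sin(θ) (taking 0 < θ < π so that |sin(θ)| = sin(θ))
Volume element: dV = a^2*sin(θ) dθ dφ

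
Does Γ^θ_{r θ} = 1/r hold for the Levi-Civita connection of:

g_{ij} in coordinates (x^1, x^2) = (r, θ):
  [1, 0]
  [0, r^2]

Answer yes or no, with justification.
Γ^θ_{r θ} = (1/2) g^{θθ} (∂_r g_{θθ} + ∂_θ g_{θr} - ∂_θ g_{rθ}) = (1/2)(1/r^2)((2*r) + (0) - (0)) = 1/r
This equals the proposed value 1/r.
Yes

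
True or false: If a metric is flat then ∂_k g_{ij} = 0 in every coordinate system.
Flatness means R^i_{jkl} = 0; the components can still vary, e.g. the flat plane in polar coordinates has g_{θθ} = r^2.
False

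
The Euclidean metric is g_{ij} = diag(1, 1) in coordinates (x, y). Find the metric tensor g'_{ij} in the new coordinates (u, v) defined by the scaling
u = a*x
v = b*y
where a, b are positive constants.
Invert the transformation: x = u/a, y = v/b
g'_{ij} = (∂x^k/∂x'^i)(∂x^l/∂x'^j) g_{kl}; with g_{kl} = δ_{kl} this is Σ_k (∂x^k/∂x'^i)(∂x^k/∂x'^j).
Jacobian: ∂x/∂u = 1/a, ∂x/∂v = 0, ∂y/∂u = 0, ∂y/∂v = 1/b
g'_{uu} = (1/a)(1/a) + (0)(0) = 1/a^2
g'_{uv} = (1/a)(0) + (0)(1/b) = 0
g'_{vv} = (0)(0) + (1/b)(1/b) = 1/b^2
g'_{ij} = diag(1/a^2, 1/b^2)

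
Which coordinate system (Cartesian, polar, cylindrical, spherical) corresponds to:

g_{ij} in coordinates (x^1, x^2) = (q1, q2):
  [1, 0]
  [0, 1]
All components are constant and the metric is the identity, i.e. orthonormal rectilinear coordinates.
Cartesian (2D) coordinates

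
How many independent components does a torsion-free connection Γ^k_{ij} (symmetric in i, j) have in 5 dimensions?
Γ^k_{ij} has n choices for the upper index and n(n+1)/2 independent symmetric lower index pairs.
Total = 5 × 5×6/2 = 5 × 15 = 75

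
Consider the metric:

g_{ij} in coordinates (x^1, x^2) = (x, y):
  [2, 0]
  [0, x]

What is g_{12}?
With x^1 = x, x^2 = y, g_{12} = g_{xy} is the row-1, column-2 entry of the matrix.
g_{12} = 0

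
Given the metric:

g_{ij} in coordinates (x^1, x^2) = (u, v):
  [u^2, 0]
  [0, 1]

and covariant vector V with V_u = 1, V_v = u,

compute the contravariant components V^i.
Inverse metric (diagonal): g^{uu} = 1/u^2, g^{vv} = 1
V^i = g^{ij} V_j:
V^u = (1/u^2)(1) + (0)(u) = 1/u^2
V^v = (0)(1) + (1)(u) = u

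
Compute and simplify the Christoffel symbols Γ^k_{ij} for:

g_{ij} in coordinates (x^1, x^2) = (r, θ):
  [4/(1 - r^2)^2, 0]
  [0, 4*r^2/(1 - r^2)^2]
Using Γ^k_{ij} = (1/2) g^{km} (∂_i g_{mj} + ∂_j g_{mi} - ∂_m g_{ij}); the metric is diagonal, so only the m = k term contributes.
Non-zero symbols (using the symmetry Γ^k_{ij} = Γ^k_{ji}):
Γ^r_{r r} = (1/2) g^{rr} (∂_r g_{rr} + ∂_r g_{rr} - ∂_r g_{rr}) = (1/2)((1 - r^2)^2/4)((16*r/(1 - r^2)^3) + (16*r/(1 - r^2)^3) - (16*r/(1 - r^2)^3)) = 2*r/(1 - r^2)
Γ^r_{θ θ} = (1/2) g^{rr} (∂_θ g_{rθ} + ∂_θ g_{rθ} - ∂_r g_{θθ}) = (1/2)((1 - r^2)^2/4)((0) + (0) - (-8*(r^3 + r)/(r^2 - 1)^3)) = (r^3 + r)/(r^2 - 1)
Γ^θ_{r θ} = (1/2) g^{θθ} (∂_r g_{θθ} + ∂_θ g_{θr} - ∂_θ g_{rθ}) = (1/2)((1 - r^2)^2/(4*r^2))((-8*(r^3 + r)/(r^2 - 1)^3) + (0) - (0)) = (-r^2 - 1)/(r^3 - r)
All other Christoffel symbols are zero.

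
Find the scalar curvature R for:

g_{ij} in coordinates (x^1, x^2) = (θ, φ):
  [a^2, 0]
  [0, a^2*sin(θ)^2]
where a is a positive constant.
Non-zero Christoffel symbols (Γ^k_{ij} = Γ^k_{ji}):
Γ^θ_{φ φ} = -sin(2*θ)/2
Γ^φ_{θ φ} = 1/tan(θ)
Ricci tensor (R_{ij} = R^k_{ikj}): R_{θθ} = 1, R_{θφ} = 0, R_{φφ} = sin(θ)^2
Inverse metric: g^{θθ} = 1/a^2, g^{φφ} = 1/(a^2*sin(θ)^2)
R = g^{ij} R_{ij} = (1/a^2)(1) + (1/(a^2*sin(θ)^2))(sin(θ)^2) = 2/a^2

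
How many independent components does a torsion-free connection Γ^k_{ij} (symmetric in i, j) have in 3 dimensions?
Γ^k_{ij} has n choices for the upper index and n(n+1)/2 independent symmetric lower index pairs.
Total = 3 × 3×4/2 = 3 × 6 = 18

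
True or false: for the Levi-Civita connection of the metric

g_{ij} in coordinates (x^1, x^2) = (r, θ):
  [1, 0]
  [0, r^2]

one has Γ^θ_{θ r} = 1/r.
Γ^θ_{θ r} = (1/2) g^{θθ} (∂_θ g_{θr} + ∂_r g_{θθ} - ∂_θ g_{θr}) = (1/2)(1/r^2)((0) + (2*r) - (0)) = 1/r
This equals the proposed value 1/r.
True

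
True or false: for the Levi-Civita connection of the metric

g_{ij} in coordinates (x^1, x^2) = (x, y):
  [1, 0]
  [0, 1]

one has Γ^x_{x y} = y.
Γ^x_{x y} = (1/2) g^{xx} (∂_x g_{xy} + ∂_y g_{xx} - ∂_x g_{xy}) = (1/2)(1)((0) + (0) - (0)) = 0
This differs from the proposed value y.
False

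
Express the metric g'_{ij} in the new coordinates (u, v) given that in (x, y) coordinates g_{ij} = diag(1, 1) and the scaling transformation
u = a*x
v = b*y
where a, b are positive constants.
Invert the transformation: x = u/a, y = v/b
g'_{ij} = (∂x^k/∂x'^i)(∂x^l/∂x'^j) g_{kl}; with g_{kl} = δ_{kl} this is Σ_k (∂x^k/∂x'^i)(∂x^k/∂x'^j).
Jacobian: ∂x/∂u = 1/a, ∂x/∂v = 0, ∂y/∂u = 0, ∂y/∂v = 1/b
g'_{uu} = (1/a)(1/a) + (0)(0) = 1/a^2
g'_{uv} = (1/a)(0) + (0)(1/b) = 0
g'_{vv} = (0)(0) + (1/b)(1/b) = 1/b^2
g'_{ij} = diag(1/a^2, 1/b^2)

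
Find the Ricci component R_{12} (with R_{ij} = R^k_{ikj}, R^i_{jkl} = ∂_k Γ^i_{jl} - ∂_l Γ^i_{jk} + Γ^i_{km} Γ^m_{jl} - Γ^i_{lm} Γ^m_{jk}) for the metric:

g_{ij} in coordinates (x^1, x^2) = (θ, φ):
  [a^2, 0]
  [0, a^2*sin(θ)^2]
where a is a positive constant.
Non-zero Christoffel symbols (Γ^k_{ij} = Γ^k_{ji}):
Γ^θ_{φ φ} = -sin(2*θ)/2
Γ^φ_{θ φ} = 1/tan(θ)
R^θ_{θ θ φ} = 0 (a repeated index in an antisymmetric pair)
R^φ_{θ φ φ} = 0 (a repeated index in an antisymmetric pair)
R_{θφ} = R^θ_{θ θ φ} + R^φ_{θ φ φ} = (0) + (0) = 0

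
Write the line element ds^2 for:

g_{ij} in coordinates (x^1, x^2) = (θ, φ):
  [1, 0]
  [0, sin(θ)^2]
ds^2 = g_{ij} dx^i dx^j; only the non-zero components contribute.
ds^2 = dθ^2 + sin(θ)^2 dφ^2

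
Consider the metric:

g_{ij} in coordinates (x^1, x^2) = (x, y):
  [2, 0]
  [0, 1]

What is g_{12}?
With x^1 = x, x^2 = y, g_{12} = g_{xy} is the row-1, column-2 entry of the matrix.
g_{12} = 0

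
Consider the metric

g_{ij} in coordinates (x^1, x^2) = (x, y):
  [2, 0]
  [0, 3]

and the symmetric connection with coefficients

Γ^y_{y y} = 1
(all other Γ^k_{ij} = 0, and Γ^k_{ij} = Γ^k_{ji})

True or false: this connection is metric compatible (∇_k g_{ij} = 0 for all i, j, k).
Using ∇_k g_{ij} = ∂_k g_{ij} - Γ^m_{ki} g_{mj} - Γ^m_{kj} g_{im}:
∇_y g_{yy} = (0) - (3) - (3) = -6 ≠ 0
So the connection is not metric compatible (it is not the Levi-Civita connection).
False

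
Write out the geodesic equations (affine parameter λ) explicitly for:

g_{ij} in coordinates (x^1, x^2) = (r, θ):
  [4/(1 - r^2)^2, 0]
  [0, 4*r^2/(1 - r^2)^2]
Geodesic equation: d^2x^k/dλ^2 + Γ^k_{ij} (dx^i/dλ)(dx^j/dλ) = 0.
Non-zero Christoffel symbols:
Γ^r_{r r} = 2*r/(1 - r^2)
Γ^r_{θ θ} = (r^3 + r)/(r^2 - 1)
Γ^θ_{r θ} = (-r^2 - 1)/(r^3 - r)
Substituting (the symmetric pair Γ^k_{ij}, Γ^k_{ji} combines into a factor 2):
d^2r/dλ^2 + (2*r/(1 - r^2)) (dr/dλ)^2 + ((r^3 + r)/(r^2 - 1)) (dθ/dλ)^2 = 0
d^2θ/dλ^2 + ((-2*r^2 - 2)/(r^3 - r)) (dr/dλ)(dθ/dλ) = 0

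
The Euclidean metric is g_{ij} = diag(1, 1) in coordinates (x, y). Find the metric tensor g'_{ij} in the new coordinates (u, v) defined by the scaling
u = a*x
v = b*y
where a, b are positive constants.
Invert the transformation: x = u/a, y = v/b
g'_{ij} = (∂x^k/∂x'^i)(∂x^l/∂x'^j) g_{kl}; with g_{kl} = δ_{kl} this is Σ_k (∂x^k/∂x'^i)(∂x^k/∂x'^j).
Jacobian: ∂x/∂u = 1/a, ∂x/∂v = 0, ∂y/∂u = 0, ∂y/∂v = 1/b
g'_{uu} = (1/a)(1/a) + (0)(0) = 1/a^2
g'_{uv} = (1/a)(0) + (0)(1/b) = 0
g'_{vv} = (0)(0) + (1/b)(1/b) = 1/b^2
g'_{ij} = diag(1/a^2, 1/b^2)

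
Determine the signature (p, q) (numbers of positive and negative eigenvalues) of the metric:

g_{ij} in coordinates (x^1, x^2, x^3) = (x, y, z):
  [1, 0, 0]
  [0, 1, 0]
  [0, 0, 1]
The metric is diagonal, so its eigenvalues are the diagonal entries: 1, 1, 1 (at a generic point, where coordinate-dependent entries are positive).
3 positive, 0 negative.
(3, 0) - Riemannian (positive definite)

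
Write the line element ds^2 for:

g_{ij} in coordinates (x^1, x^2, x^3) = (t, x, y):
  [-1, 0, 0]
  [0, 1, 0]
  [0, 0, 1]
ds^2 = g_{ij} dx^i dx^j; only the non-zero components contribute.
ds^2 = -dt^2 + dx^2 + dy^2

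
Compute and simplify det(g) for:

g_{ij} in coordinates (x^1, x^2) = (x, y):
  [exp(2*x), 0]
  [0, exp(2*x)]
For a 2×2 metric: det(g) = g_{11}·g_{22} - g_{12}·g_{21}
= (exp(2*x))·(exp(2*x)) - (0)·(0)
= exp(4*x) - 0
det(g) = exp(4*x)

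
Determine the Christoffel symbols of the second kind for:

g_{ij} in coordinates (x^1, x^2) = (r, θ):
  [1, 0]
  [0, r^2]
Using Γ^k_{ij} = (1/2) g^{km} (∂_i g_{mj} + ∂_j g_{mi} - ∂_m g_{ij}); the metric is diagonal, so only the m = k term contributes.
Non-zero symbols (using the symmetry Γ^k_{ij} = Γ^k_{ji}):
Γ^r_{θ θ} = (1/2) g^{rr} (∂_θ g_{rθ} + ∂_θ g_{rθ} - ∂_r g_{θθ}) = (1/2)(1)((0) + (0) - (2*r)) = -r
Γ^θ_{r θ} = (1/2) g^{θθ} (∂_r g_{θθ} + ∂_θ g_{θr} - ∂_θ g_{rθ}) = (1/2)(1/r^2)((2*r) + (0) - (0)) = 1/r
All other Christoffel symbols are zero.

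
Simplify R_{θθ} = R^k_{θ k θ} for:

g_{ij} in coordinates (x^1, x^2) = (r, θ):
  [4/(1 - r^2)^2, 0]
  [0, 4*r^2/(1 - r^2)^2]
Non-zero Christoffel symbols (Γ^k_{ij} = Γ^k_{ji}):
Γ^r_{r r} = 2*r/(1 - r^2)
Γ^r_{θ θ} = (r^3 + r)/(r^2 - 1)
Γ^θ_{r θ} = (-r^2 - 1)/(r^3 - r)
R^r_{θ r θ} = ∂_r Γ^r_{θ θ} - ∂_θ Γ^r_{θ r} + Γ^r_{r m} Γ^m_{θ θ} - Γ^r_{θ m} Γ^m_{θ r}
  = ((r^4 - 4*r^2 - 1)/(r^2 - 1)^2) - (0) + (-2*r^2*(r^2 + 1)/(r^2 - 1)^2) - (-(r^2 + 1)^2/(r^2 - 1)^2) = -4*r^2/(r^2 - 1)^2
R^θ_{θ θ θ} = 0 (a repeated index in an antisymmetric pair)
R_{θθ} = R^r_{θ r θ} + R^θ_{θ θ θ} = (-4*r^2/(r^2 - 1)^2) + (0) = -4*r^2/(r^2 - 1)^2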